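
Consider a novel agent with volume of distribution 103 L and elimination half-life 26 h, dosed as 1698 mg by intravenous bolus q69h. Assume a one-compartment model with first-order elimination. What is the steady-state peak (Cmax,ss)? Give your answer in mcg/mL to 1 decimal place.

k = ln2/t½ = ln2/26 ≈ 0.026660 h⁻¹; fraction remaining f = e^(−kτ) = e^(−0.026660×69) ≈ 0.1589.
At steady state, accumulation factor R = 1/(1 − e^(−kτ)) ≈ 1.1889.
Single-dose peak C₀ = D/Vd = 1698/103 ≈ 16.485 mcg/mL.
Cmax,ss = C₀/(1 − f) ≈ 16.485/0.8411 ≈ 19.599 mcg/mL.

19.6 mcg/mL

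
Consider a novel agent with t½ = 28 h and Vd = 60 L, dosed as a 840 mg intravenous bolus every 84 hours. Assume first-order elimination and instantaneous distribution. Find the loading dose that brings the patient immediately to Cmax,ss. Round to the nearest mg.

960 mg

f = (1/2)^(84/28) ≈ 0.125000; accumulation ratio R = 1/(1−f) ≈ 1.14286.
Loading dose to hit Cmax,ss on first dose: D_load = D_maint·R ≈ 840 × 1.14286 ≈ 960.00 mg.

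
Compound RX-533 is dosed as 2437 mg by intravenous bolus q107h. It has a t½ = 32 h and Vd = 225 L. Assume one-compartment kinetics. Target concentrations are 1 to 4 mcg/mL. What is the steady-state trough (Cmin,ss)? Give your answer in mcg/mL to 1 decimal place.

1.2 mcg/mL

Over one 107-h interval, 107/32 ≈ 3.3438 half-lives elapse, leaving f ≈ 0.0985 of each dose.
Each bolus raises the concentration by D/Vd = 2437/225 ≈ 10.831 mcg/mL.
Steady-state trough Cmin,ss = C₀·f/(1−f) ≈ 10.831 × 0.0985/0.9015 ≈ 1.183 mcg/mL.
Trough 1.2 mcg/mL vs MEC 1 mcg/mL: adequate.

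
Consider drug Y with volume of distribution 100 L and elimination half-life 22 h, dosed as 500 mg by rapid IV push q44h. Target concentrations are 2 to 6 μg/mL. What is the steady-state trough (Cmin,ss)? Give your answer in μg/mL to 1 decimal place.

The dosing interval is 2 half-lives, so f = 2^(−2) = 0.25.
At steady state, R = 1/(1 − 0.25) = 4/3.
Single-dose peak C₀ = D/Vd = 500/100 = 5 μg/mL.
Steady-state peak Cmax,ss = C₀·R = 5 × 4/3 ≈ 6.667 μg/mL.
Steady-state trough Cmin,ss = Cmax,ss·f ≈ 6.667 × 0.25 ≈ 1.667 μg/mL.
Trough 1.7 μg/mL vs MEC 2 μg/mL: subtherapeutic.

1.7 μg/mL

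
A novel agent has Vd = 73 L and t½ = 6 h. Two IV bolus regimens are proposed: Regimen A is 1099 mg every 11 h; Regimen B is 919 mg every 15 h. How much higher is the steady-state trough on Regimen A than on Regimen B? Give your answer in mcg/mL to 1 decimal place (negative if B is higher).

3.2 mcg/mL

Regimen A: f = (1/2)^(11/6) ≈ 0.2806; Cmin,ss = (1099/73)·f/(1−f) ≈ 5.872 mcg/mL.
Regimen B: f = (1/2)^(15/6) ≈ 0.1768; Cmin,ss = (919/73)·f/(1−f) ≈ 2.704 mcg/mL.
Difference ≈ 5.872 − 2.704 ≈ 3.168 mcg/mL.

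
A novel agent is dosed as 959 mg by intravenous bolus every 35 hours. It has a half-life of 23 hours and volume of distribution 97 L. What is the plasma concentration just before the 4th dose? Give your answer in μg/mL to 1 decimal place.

f = (1/2)^(τ/t½) = (1/2)^(35/23) ≈ 0.3483.
C₀ = D/Vd = 959/97 ≈ 9.887 μg/mL.
Before the 4th dose, 3 doses have been given. Superposition: Cmin = C₀·(f + f² + … + f^3).
≈ 9.887 × (0.3483 + 0.1213 + 0.0423) ≈ 9.887 × 0.5119 ≈ 5.061 μg/mL.

5.1 μg/mL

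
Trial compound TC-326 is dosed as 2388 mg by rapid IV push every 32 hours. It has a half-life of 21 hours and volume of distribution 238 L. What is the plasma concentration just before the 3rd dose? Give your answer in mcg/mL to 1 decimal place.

4.7 mcg/mL

f = (1/2)^(τ/t½) = (1/2)^(32/21) ≈ 0.3478.
C₀ = D/Vd = 2388/238 ≈ 10.034 mcg/mL.
Before the 3rd dose, 2 doses have been given. Superposition: Cmin = C₀·(f + f²).
≈ 10.034 × (0.3478 + 0.1210) ≈ 10.034 × 0.4688 ≈ 4.704 mcg/mL.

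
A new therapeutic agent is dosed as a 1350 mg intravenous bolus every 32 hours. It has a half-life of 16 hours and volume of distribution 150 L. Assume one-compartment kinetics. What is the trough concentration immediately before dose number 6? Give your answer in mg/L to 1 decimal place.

f = (1/2)^(τ/t½) = (1/2)^(32/16) ≈ 0.2500.
C₀ = D/Vd = 1350/150 ≈ 9.000 mg/L.
Before the 6th dose, 5 doses have been given. Superposition: Cmin = C₀·(f + f² + … + f^5).
≈ 9.000 × (0.2500 + 0.0625 + 0.0156 + 0.0039 + 0.0010) ≈ 9.000 × 0.3330 ≈ 2.997 mg/L.

3.0 mg/L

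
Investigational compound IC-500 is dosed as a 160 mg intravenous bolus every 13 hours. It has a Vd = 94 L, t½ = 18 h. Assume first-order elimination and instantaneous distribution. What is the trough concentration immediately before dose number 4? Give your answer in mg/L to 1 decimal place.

f = (1/2)^(τ/t½) = (1/2)^(13/18) ≈ 0.6062.
C₀ = D/Vd = 160/94 ≈ 1.702 mg/L.
Before the 4th dose, 3 doses have been given. Superposition: Cmin = C₀·(f + f² + … + f^3).
≈ 1.702 × (0.6062 + 0.3675 + 0.2228) ≈ 1.702 × 1.1965 ≈ 2.036 mg/L.

2.0 mg/L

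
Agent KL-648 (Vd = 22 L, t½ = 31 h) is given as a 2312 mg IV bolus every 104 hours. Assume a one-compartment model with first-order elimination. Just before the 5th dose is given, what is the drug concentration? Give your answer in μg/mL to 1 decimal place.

f = (1/2)^(τ/t½) = (1/2)^(104/31) ≈ 0.0977.
C₀ = D/Vd = 2312/22 ≈ 105.091 μg/mL.
Before the 5th dose, 4 doses have been given. Superposition: Cmin = C₀·(f + f² + … + f^4).
≈ 105.091 × (0.0977 + 0.0095 + 0.0009 + 0.0001) ≈ 105.091 × 0.1082 ≈ 11.371 μg/mL.

11.4 μg/mL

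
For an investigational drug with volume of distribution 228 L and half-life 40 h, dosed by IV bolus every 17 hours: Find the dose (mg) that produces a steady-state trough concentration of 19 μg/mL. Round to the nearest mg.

1484 mg

τ/t½ = 17/40 ≈ 0.425, so f = (1/2)^(17/40) ≈ 0.744839.
Cmin,ss = (D/Vd)·f/(1−f), so D = Cmin,ss·Vd·(1−f)/f.
D = 19 × 228 × (1−f)/f ≈ 19 × 228 × 0.34257 ≈ 1484.01 mg.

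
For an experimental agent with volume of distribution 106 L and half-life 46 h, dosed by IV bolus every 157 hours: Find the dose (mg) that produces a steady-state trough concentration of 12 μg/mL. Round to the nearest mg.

τ/t½ = 157/46 ≈ 3.413, so f = (1/2)^(157/46) ≈ 0.093880.
Cmin,ss = (D/Vd)·f/(1−f), so D = Cmin,ss·Vd·(1−f)/f.
D = 12 × 106 × (1−f)/f ≈ 12 × 106 × 9.65190 ≈ 12277.22 mg.

12277 mg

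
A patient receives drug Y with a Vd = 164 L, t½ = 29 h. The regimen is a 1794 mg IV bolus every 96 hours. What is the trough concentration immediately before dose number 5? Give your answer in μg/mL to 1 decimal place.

1.2 μg/mL

f = (1/2)^(τ/t½) = (1/2)^(96/29) ≈ 0.1008.
C₀ = D/Vd = 1794/164 ≈ 10.939 μg/mL.
Before the 5th dose, 4 doses have been given. Superposition: Cmin = C₀·(f + f² + … + f^4).
≈ 10.939 × (0.1008 + 0.0102 + 0.0010 + 0.0001) ≈ 10.939 × 0.1121 ≈ 1.226 μg/mL.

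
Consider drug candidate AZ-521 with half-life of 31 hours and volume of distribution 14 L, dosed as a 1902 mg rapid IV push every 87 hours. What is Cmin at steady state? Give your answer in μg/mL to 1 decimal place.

τ/t½ = 87/31 ≈ 2.8065, so fraction remaining f = (1/2)^(87/31) ≈ 0.1429.
Each bolus raises the concentration by D/Vd = 1902/14 ≈ 135.857 μg/mL.
Steady-state trough Cmin,ss = C₀·f/(1−f) ≈ 135.857 × 0.1429/0.8571 ≈ 22.651 μg/mL.

22.7 μg/mL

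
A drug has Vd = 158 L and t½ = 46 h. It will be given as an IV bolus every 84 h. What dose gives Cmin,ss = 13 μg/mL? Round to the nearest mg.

5229 mg

τ/t½ = 84/46 ≈ 1.8261, so f = (1/2)^(84/46) ≈ 0.282029.
Cmin,ss = (D/Vd)·f/(1−f), so D = Cmin,ss·Vd·(1−f)/f.
D = 13 × 158 × (1−f)/f ≈ 13 × 158 × 2.54573 ≈ 5228.93 mg.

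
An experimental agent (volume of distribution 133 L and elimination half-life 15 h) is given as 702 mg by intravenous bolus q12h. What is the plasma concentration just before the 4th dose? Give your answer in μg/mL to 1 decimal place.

5.8 μg/mL

f = (1/2)^(τ/t½) = (1/2)^(12/15) ≈ 0.5743.
C₀ = D/Vd = 702/133 ≈ 5.278 μg/mL.
Before the 4th dose, 3 doses have been given. Superposition: Cmin = C₀·(f + f² + … + f^3).
≈ 5.278 × (0.5743 + 0.3298 + 0.1894) ≈ 5.278 × 1.0935 ≈ 5.771 μg/mL.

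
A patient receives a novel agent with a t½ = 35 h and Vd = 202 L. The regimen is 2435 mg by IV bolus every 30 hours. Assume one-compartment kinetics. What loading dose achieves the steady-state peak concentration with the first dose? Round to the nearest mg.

5436 mg

f = (1/2)^(30/35) ≈ 0.552045; accumulation ratio R = 1/(1−f) ≈ 2.23237.
Loading dose to hit Cmax,ss on first dose: D_load = D_maint·R ≈ 2435 × 2.23237 ≈ 5435.82 mg.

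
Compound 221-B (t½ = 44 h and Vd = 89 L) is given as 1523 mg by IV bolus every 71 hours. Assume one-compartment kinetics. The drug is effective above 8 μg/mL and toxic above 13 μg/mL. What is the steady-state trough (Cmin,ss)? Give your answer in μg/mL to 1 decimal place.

8.3 μg/mL

k = ln2/t½ = ln2/44 ≈ 0.015753 h⁻¹; fraction remaining f = e^(−kτ) = e^(−0.015753×71) ≈ 0.3268.
At steady state, accumulation factor R = 1/(1 − e^(−kτ)) ≈ 1.4854.
Each bolus raises the concentration by D/Vd = 1523/89 ≈ 17.112 μg/mL.
Cmax,ss = C₀/(1 − f) ≈ 17.112/0.6732 ≈ 25.419 μg/mL.
One interval later, Cmin,ss = Cmax,ss·e^(−kτ) ≈ 25.419 × 0.3268 ≈ 8.307 μg/mL.
Trough 8.3 μg/mL vs MEC 8 μg/mL: adequate.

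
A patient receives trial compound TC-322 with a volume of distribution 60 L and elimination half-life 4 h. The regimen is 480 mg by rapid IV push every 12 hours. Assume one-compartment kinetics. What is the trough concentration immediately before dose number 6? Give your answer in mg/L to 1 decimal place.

1.1 mg/L

f = (1/2)^(τ/t½) = (1/2)^(12/4) ≈ 0.1250.
C₀ = D/Vd = 480/60 ≈ 8.000 mg/L.
Before the 6th dose, 5 doses have been given. Superposition: Cmin = C₀·(f + f² + … + f^5).
≈ 8.000 × (0.1250 + 0.0156 + 0.0020 + 0.0002 + 0.0000) ≈ 8.000 × 0.1428 ≈ 1.142 mg/L.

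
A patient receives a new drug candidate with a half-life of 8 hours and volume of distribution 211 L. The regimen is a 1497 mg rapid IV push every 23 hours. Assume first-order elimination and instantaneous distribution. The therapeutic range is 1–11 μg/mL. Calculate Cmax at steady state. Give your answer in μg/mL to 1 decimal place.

k = ln2/t½ = ln2/8 ≈ 0.086643 h⁻¹; fraction remaining f = e^(−kτ) = e^(−0.086643×23) ≈ 0.1363.
Accumulation ratio R = 1/(1 − f) ≈ 1/0.8637 ≈ 1.1578.
Each bolus raises the concentration by D/Vd = 1497/211 ≈ 7.095 μg/mL.
Steady-state peak Cmax,ss = C₀·R ≈ 7.095 × 1.1578 ≈ 8.215 μg/mL.
Peak 8.2 μg/mL vs MTC 11 μg/mL: below toxic threshold.

8.2 μg/mL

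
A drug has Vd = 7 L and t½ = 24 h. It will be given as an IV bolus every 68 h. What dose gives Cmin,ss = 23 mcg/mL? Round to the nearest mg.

986 mg

τ/t½ = 68/24 ≈ 2.8333, so f = (1/2)^(68/24) ≈ 0.140308.
Cmin,ss = (D/Vd)·f/(1−f), so D = Cmin,ss·Vd·(1−f)/f.
D = 23 × 7 × (1−f)/f ≈ 23 × 7 × 6.12718 ≈ 986.48 mg.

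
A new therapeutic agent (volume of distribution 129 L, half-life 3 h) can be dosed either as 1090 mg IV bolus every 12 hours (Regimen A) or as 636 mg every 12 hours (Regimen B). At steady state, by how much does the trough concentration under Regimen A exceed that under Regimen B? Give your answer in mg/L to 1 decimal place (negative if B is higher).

0.2 mg/L

Regimen A: f = (1/2)^(12/3) ≈ 0.0625; Cmin,ss = (1090/129)·f/(1−f) ≈ 0.563 mg/L.
Regimen B: f = (1/2)^(12/3) ≈ 0.0625; Cmin,ss = (636/129)·f/(1−f) ≈ 0.329 mg/L.
Difference ≈ 0.563 − 0.329 ≈ 0.234 mg/L.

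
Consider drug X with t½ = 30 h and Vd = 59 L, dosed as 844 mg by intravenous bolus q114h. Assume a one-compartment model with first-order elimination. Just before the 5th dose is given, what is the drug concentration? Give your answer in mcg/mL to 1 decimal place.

f = (1/2)^(τ/t½) = (1/2)^(114/30) ≈ 0.0718.
C₀ = D/Vd = 844/59 ≈ 14.305 mcg/mL.
Before the 5th dose, 4 doses have been given. Superposition: Cmin = C₀·(f + f² + … + f^4).
≈ 14.305 × (0.0718 + 0.0052 + 0.0004 + 0.0000) ≈ 14.305 × 0.0774 ≈ 1.107 mcg/mL.

1.1 mcg/mL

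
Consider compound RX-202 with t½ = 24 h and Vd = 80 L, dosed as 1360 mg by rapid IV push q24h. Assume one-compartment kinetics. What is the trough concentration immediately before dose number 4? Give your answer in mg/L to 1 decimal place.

f = (1/2)^(τ/t½) = (1/2)^(24/24) ≈ 0.5000.
C₀ = D/Vd = 1360/80 ≈ 17.000 mg/L.
Before the 4th dose, 3 doses have been given. Superposition: Cmin = C₀·(f + f² + … + f^3).
≈ 17.000 × (0.5000 + 0.2500 + 0.1250) ≈ 17.000 × 0.8750 ≈ 14.875 mg/L.

14.9 mg/L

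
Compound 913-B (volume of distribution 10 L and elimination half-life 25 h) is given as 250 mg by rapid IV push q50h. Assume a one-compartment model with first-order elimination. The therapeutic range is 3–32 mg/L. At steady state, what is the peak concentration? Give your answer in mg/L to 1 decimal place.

33.3 mg/L

The dosing interval is 2 half-lives, so f = 2^(−2) = 0.25.
At steady state, R = 1/(1 − 0.25) = 4/3.
Single-dose peak C₀ = D/Vd = 250/10 = 25 mg/L.
Steady-state peak Cmax,ss = C₀·R = 25 × 4/3 ≈ 33.333 mg/L.
Peak 33.3 mg/L vs MTC 32 mg/L: exceeds toxic threshold.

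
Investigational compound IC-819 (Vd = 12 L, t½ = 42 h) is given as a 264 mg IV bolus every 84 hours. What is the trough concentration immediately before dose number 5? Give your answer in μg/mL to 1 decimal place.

f = (1/2)^(τ/t½) = (1/2)^(84/42) ≈ 0.2500.
C₀ = D/Vd = 264/12 ≈ 22.000 μg/mL.
Before the 5th dose, 4 doses have been given. Superposition: Cmin = C₀·(f + f² + … + f^4).
≈ 22.000 × (0.2500 + 0.0625 + 0.0156 + 0.0039) ≈ 22.000 × 0.3320 ≈ 7.304 μg/mL.

7.3 μg/mL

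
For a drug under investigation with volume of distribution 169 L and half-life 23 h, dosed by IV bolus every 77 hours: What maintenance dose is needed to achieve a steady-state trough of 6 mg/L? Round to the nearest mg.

τ/t½ = 77/23 ≈ 3.3478, so f = (1/2)^(77/23) ≈ 0.098221.
Cmin,ss = (D/Vd)·f/(1−f), so D = Cmin,ss·Vd·(1−f)/f.
D = 6 × 169 × (1−f)/f ≈ 6 × 169 × 9.18112 ≈ 9309.66 mg.

9310 mg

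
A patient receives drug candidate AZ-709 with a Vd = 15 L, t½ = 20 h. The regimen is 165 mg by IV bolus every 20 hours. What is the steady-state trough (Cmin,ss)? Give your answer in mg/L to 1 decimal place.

11.0 mg/L

The dosing interval is 1 half-life, so f = 2^(−1) = 0.5.
Accumulation ratio R = 1/(1 − f) = 1/0.5 = 2/1.
Single-dose peak C₀ = D/Vd = 165/15 = 11 mg/L.
Steady-state peak Cmax,ss = C₀·R = 11 × 2/1 ≈ 22.000 mg/L.
Steady-state trough Cmin,ss = Cmax,ss·f ≈ 22.000 × 0.5 ≈ 11.000 mg/L.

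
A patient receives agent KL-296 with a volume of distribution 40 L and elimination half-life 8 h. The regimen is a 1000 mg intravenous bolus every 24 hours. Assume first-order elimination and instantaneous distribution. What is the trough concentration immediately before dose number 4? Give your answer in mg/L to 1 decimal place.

3.6 mg/L

f = (1/2)^(τ/t½) = (1/2)^(24/8) ≈ 0.1250.
C₀ = D/Vd = 1000/40 ≈ 25.000 mg/L.
Before the 4th dose, 3 doses have been given. Superposition: Cmin = C₀·(f + f² + … + f^3).
≈ 25.000 × (0.1250 + 0.0156 + 0.0020) ≈ 25.000 × 0.1426 ≈ 3.565 mg/L.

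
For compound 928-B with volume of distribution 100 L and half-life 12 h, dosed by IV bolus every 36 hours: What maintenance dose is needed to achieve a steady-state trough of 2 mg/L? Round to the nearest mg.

τ/t½ = 36/12 ≈ 3, so f = (1/2)^(36/12) ≈ 0.125000.
Cmin,ss = (D/Vd)·f/(1−f), so D = Cmin,ss·Vd·(1−f)/f.
D = 2 × 100 × (1−f)/f ≈ 2 × 100 × 7.00000 ≈ 1400.00 mg.

1400 mg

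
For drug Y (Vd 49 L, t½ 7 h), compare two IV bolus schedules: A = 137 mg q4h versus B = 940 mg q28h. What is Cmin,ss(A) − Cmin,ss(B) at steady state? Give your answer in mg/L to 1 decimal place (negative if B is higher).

4.5 mg/L

Regimen A: f = (1/2)^(4/7) ≈ 0.6730; Cmin,ss = (137/49)·f/(1−f) ≈ 5.754 mg/L.
Regimen B: f = (1/2)^(28/7) ≈ 0.0625; Cmin,ss = (940/49)·f/(1−f) ≈ 1.279 mg/L.
Difference ≈ 5.754 − 1.279 ≈ 4.475 mg/L.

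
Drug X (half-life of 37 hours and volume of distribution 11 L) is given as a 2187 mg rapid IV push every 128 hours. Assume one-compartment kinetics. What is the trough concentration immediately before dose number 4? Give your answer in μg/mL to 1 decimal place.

f = (1/2)^(τ/t½) = (1/2)^(128/37) ≈ 0.0909.
C₀ = D/Vd = 2187/11 ≈ 198.818 μg/mL.
Before the 4th dose, 3 doses have been given. Superposition: Cmin = C₀·(f + f² + … + f^3).
≈ 198.818 × (0.0909 + 0.0083 + 0.0008) ≈ 198.818 × 0.1000 ≈ 19.882 μg/mL.

19.9 μg/mL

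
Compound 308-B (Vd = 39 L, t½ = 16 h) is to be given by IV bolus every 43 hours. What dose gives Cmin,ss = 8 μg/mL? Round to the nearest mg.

1698 mg

τ/t½ = 43/16 ≈ 2.6875, so f = (1/2)^(43/16) ≈ 0.155232.
Cmin,ss = (D/Vd)·f/(1−f), so D = Cmin,ss·Vd·(1−f)/f.
D = 8 × 39 × (1−f)/f ≈ 8 × 39 × 5.44197 ≈ 1697.89 mg.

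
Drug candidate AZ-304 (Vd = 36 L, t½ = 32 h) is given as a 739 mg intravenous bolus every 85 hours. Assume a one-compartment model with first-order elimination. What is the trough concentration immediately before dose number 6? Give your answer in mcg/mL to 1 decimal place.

f = (1/2)^(τ/t½) = (1/2)^(85/32) ≈ 0.1586.
C₀ = D/Vd = 739/36 ≈ 20.528 mcg/mL.
Before the 6th dose, 5 doses have been given. Superposition: Cmin = C₀·(f + f² + … + f^5).
≈ 20.528 × (0.1586 + 0.0252 + 0.0040 + 0.0006 + 0.0001) ≈ 20.528 × 0.1885 ≈ 3.870 mcg/mL.

3.9 mcg/mL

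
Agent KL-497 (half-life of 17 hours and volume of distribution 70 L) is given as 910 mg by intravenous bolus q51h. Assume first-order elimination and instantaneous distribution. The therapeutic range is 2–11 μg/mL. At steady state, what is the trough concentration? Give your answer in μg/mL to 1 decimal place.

1.9 μg/mL

τ = 51 h = 3 half-lives, so f = (1/2)^3 = 0.125.
At steady state, R = 1/(1 − 0.125) = 8/7.
Single-dose peak C₀ = D/Vd = 910/70 = 13 μg/mL.
Steady-state peak Cmax,ss = C₀·R = 13 × 8/7 ≈ 14.857 μg/mL.
Steady-state trough Cmin,ss = Cmax,ss·f ≈ 14.857 × 0.125 ≈ 1.857 μg/mL.
Trough 1.9 μg/mL vs MEC 2 μg/mL: subtherapeutic.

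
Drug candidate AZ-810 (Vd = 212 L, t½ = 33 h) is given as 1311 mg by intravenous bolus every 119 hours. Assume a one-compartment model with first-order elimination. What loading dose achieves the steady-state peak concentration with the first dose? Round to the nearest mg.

f = (1/2)^(119/33) ≈ 0.082124; accumulation ratio R = 1/(1−f) ≈ 1.08947.
Loading dose to hit Cmax,ss on first dose: D_load = D_maint·R ≈ 1311 × 1.08947 ≈ 1428.30 mg.

1428 mg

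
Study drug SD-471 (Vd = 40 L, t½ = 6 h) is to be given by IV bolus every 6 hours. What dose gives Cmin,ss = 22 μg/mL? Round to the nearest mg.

880 mg

τ/t½ = 6/6 ≈ 1, so f = (1/2)^(6/6) ≈ 0.500000.
Cmin,ss = (D/Vd)·f/(1−f), so D = Cmin,ss·Vd·(1−f)/f.
D = 22 × 40 × (1−f)/f ≈ 22 × 40 × 1.00000 ≈ 880.00 mg.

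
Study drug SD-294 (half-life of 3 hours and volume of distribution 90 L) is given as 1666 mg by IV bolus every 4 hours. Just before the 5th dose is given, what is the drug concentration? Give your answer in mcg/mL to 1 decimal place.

f = (1/2)^(τ/t½) = (1/2)^(4/3) ≈ 0.3969.
C₀ = D/Vd = 1666/90 ≈ 18.511 mcg/mL.
Before the 5th dose, 4 doses have been given. Superposition: Cmin = C₀·(f + f² + … + f^4).
≈ 18.511 × (0.3969 + 0.1575 + 0.0625 + 0.0248) ≈ 18.511 × 0.6417 ≈ 11.879 mcg/mL.

11.9 mcg/mL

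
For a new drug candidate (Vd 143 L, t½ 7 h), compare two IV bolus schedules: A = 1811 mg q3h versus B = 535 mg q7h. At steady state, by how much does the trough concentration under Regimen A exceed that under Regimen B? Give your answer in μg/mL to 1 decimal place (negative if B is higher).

Regimen A: f = (1/2)^(3/7) ≈ 0.7430; Cmin,ss = (1811/143)·f/(1−f) ≈ 36.613 μg/mL.
Regimen B: f = (1/2)^(7/7) ≈ 0.5000; Cmin,ss = (535/143)·f/(1−f) ≈ 3.741 μg/mL.
Difference ≈ 36.613 − 3.741 ≈ 32.872 μg/mL.

32.9 μg/mL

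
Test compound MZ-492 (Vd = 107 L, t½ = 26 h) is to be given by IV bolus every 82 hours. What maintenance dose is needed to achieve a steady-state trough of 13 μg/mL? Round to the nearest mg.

τ/t½ = 82/26 ≈ 3.1538, so f = (1/2)^(82/26) ≈ 0.112356.
Cmin,ss = (D/Vd)·f/(1−f), so D = Cmin,ss·Vd·(1−f)/f.
D = 13 × 107 × (1−f)/f ≈ 13 × 107 × 7.90028 ≈ 10989.29 mg.

10989 mg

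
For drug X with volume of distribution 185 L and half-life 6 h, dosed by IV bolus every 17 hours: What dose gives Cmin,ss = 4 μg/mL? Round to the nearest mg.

τ/t½ = 17/6 ≈ 2.8333, so f = (1/2)^(17/6) ≈ 0.140308.
Cmin,ss = (D/Vd)·f/(1−f), so D = Cmin,ss·Vd·(1−f)/f.
D = 4 × 185 × (1−f)/f ≈ 4 × 185 × 6.12718 ≈ 4534.11 mg.

4534 mg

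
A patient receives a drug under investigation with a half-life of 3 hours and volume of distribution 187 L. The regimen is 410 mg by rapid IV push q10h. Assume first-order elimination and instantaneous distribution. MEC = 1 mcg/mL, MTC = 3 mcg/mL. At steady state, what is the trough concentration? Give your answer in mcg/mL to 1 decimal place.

0.2 mcg/mL

k = ln2/t½ = ln2/3 ≈ 0.231049 h⁻¹; fraction remaining f = e^(−kτ) = e^(−0.231049×10) ≈ 0.0992.
Accumulation ratio R = 1/(1 − f) ≈ 1/0.9008 ≈ 1.1101.
Each bolus raises the concentration by D/Vd = 410/187 ≈ 2.193 mcg/mL.
Steady-state peak Cmax,ss = C₀·R ≈ 2.193 × 1.1101 ≈ 2.434 mcg/mL.
Steady-state trough Cmin,ss = Cmax,ss·f ≈ 2.434 × 0.0992 ≈ 0.241 mcg/mL.
Trough 0.2 mcg/mL vs MEC 1 mcg/mL: subtherapeutic.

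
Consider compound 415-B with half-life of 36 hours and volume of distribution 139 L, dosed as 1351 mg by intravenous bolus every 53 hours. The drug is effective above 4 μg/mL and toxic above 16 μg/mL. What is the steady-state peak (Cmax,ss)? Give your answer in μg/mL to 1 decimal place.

15.2 μg/mL

k = ln2/t½ = ln2/36 ≈ 0.019254 h⁻¹; fraction remaining f = e^(−kτ) = e^(−0.019254×53) ≈ 0.3604.
Accumulation ratio R = 1/(1 − f) ≈ 1/0.6396 ≈ 1.5635.
Each bolus raises the concentration by D/Vd = 1351/139 ≈ 9.719 μg/mL.
Steady-state peak Cmax,ss = C₀·R ≈ 9.719 × 1.5635 ≈ 15.196 μg/mL.
Peak 15.2 μg/mL vs MTC 16 μg/mL: below toxic threshold.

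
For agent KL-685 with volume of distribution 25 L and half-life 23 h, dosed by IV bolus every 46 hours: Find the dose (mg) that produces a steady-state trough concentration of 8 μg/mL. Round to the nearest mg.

τ/t½ = 46/23 ≈ 2, so f = (1/2)^(46/23) ≈ 0.250000.
Cmin,ss = (D/Vd)·f/(1−f), so D = Cmin,ss·Vd·(1−f)/f.
D = 8 × 25 × (1−f)/f ≈ 8 × 25 × 3.00000 ≈ 600.00 mg.

600 mg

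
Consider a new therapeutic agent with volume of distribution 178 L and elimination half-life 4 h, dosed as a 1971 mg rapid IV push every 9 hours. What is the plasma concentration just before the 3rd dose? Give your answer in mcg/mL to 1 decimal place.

f = (1/2)^(τ/t½) = (1/2)^(9/4) ≈ 0.2102.
C₀ = D/Vd = 1971/178 ≈ 11.073 mcg/mL.
Before the 3rd dose, 2 doses have been given. Superposition: Cmin = C₀·(f + f²).
≈ 11.073 × (0.2102 + 0.0442) ≈ 11.073 × 0.2544 ≈ 2.817 mcg/mL.

2.8 mcg/mL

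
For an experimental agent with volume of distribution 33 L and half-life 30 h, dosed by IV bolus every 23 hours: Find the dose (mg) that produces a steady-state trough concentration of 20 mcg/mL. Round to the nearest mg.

463 mg

τ/t½ = 23/30 ≈ 0.76667, so f = (1/2)^(23/30) ≈ 0.587774.
Cmin,ss = (D/Vd)·f/(1−f), so D = Cmin,ss·Vd·(1−f)/f.
D = 20 × 33 × (1−f)/f ≈ 20 × 33 × 0.70133 ≈ 462.88 mg.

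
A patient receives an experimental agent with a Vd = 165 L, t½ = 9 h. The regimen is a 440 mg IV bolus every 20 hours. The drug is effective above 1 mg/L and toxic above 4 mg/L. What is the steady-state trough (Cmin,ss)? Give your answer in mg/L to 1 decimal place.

0.7 mg/L

k = ln2/t½ = ln2/9 ≈ 0.077016 h⁻¹; fraction remaining f = e^(−kτ) = e^(−0.077016×20) ≈ 0.2143.
Accumulation ratio R = 1/(1 − f) ≈ 1/0.7857 ≈ 1.2728.
Each bolus raises the concentration by D/Vd = 440/165 ≈ 2.667 mg/L.
Steady-state peak Cmax,ss = C₀·R ≈ 2.667 × 1.2728 ≈ 3.395 mg/L.
Steady-state trough Cmin,ss = Cmax,ss·f ≈ 3.395 × 0.2143 ≈ 0.728 mg/L.
Trough 0.7 mg/L vs MEC 1 mg/L: subtherapeutic.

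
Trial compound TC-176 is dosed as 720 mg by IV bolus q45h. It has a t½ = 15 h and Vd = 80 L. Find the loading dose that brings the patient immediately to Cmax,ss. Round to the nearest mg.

f = (1/2)^(45/15) ≈ 0.125000; accumulation ratio R = 1/(1−f) ≈ 1.14286.
Loading dose to hit Cmax,ss on first dose: D_load = D_maint·R ≈ 720 × 1.14286 ≈ 822.86 mg.

823 mg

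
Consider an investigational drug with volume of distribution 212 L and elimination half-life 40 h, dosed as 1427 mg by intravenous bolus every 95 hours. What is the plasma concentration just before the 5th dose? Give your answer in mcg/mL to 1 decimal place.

1.6 mcg/mL

f = (1/2)^(τ/t½) = (1/2)^(95/40) ≈ 0.1928.
C₀ = D/Vd = 1427/212 ≈ 6.731 mcg/mL.
Before the 5th dose, 4 doses have been given. Superposition: Cmin = C₀·(f + f² + … + f^4).
≈ 6.731 × (0.1928 + 0.0372 + 0.0072 + 0.0014) ≈ 6.731 × 0.2386 ≈ 1.606 mcg/mL.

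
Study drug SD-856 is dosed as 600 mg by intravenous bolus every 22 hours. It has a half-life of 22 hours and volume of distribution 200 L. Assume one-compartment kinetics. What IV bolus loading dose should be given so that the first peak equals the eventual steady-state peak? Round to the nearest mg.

f = (1/2)^(22/22) ≈ 0.500000; accumulation ratio R = 1/(1−f) ≈ 2.00000.
Loading dose to hit Cmax,ss on first dose: D_load = D_maint·R ≈ 600 × 2.00000 ≈ 1200.00 mg.

1200 mg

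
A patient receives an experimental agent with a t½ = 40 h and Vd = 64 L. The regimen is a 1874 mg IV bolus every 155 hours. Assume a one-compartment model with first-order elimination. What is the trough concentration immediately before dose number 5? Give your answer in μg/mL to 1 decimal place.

f = (1/2)^(τ/t½) = (1/2)^(155/40) ≈ 0.0682.
C₀ = D/Vd = 1874/64 ≈ 29.281 μg/mL.
Before the 5th dose, 4 doses have been given. Superposition: Cmin = C₀·(f + f² + … + f^4).
≈ 29.281 × (0.0682 + 0.0047 + 0.0003 + 0.0000) ≈ 29.281 × 0.0732 ≈ 2.143 μg/mL.

2.1 μg/mL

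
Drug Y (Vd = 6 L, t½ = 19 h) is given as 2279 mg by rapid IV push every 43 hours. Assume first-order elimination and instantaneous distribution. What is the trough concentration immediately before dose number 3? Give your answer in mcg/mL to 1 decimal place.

f = (1/2)^(τ/t½) = (1/2)^(43/19) ≈ 0.2083.
C₀ = D/Vd = 2279/6 ≈ 379.833 mcg/mL.
Before the 3rd dose, 2 doses have been given. Superposition: Cmin = C₀·(f + f²).
≈ 379.833 × (0.2083 + 0.0434) ≈ 379.833 × 0.2517 ≈ 95.604 mcg/mL.

95.6 mcg/mL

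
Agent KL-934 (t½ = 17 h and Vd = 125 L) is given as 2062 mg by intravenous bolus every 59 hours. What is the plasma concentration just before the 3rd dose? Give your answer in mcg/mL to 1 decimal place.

1.6 mcg/mL

f = (1/2)^(τ/t½) = (1/2)^(59/17) ≈ 0.0902.
C₀ = D/Vd = 2062/125 ≈ 16.496 mcg/mL.
Before the 3rd dose, 2 doses have been given. Superposition: Cmin = C₀·(f + f²).
≈ 16.496 × (0.0902 + 0.0081) ≈ 16.496 × 0.0983 ≈ 1.622 mcg/mL.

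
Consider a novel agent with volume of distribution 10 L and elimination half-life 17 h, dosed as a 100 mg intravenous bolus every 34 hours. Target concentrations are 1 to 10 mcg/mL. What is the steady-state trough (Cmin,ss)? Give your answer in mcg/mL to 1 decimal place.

τ = 34 h = 2 half-lives, so f = (1/2)^2 = 0.25.
At steady state, R = 1/(1 − 0.25) = 4/3.
Single-dose peak C₀ = D/Vd = 100/10 = 10 mcg/mL.
Steady-state peak Cmax,ss = C₀·R = 10 × 4/3 ≈ 13.333 mcg/mL.
Steady-state trough Cmin,ss = Cmax,ss·f ≈ 13.333 × 0.25 ≈ 3.333 mcg/mL.
Trough 3.3 mcg/mL vs MEC 1 mcg/mL: adequate.

3.3 mcg/mL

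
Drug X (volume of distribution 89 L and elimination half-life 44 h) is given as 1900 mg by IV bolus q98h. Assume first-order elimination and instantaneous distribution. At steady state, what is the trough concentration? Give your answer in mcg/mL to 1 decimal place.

5.8 mcg/mL

τ/t½ = 98/44 ≈ 2.2273, so fraction remaining f = (1/2)^(98/44) ≈ 0.2136.
Accumulation ratio R = 1/(1 − f) ≈ 1/0.7864 ≈ 1.2716.
Single-dose peak C₀ = D/Vd = 1900/89 ≈ 21.348 mcg/mL.
Steady-state peak Cmax,ss = C₀·R ≈ 21.348 × 1.2716 ≈ 27.146 mcg/mL.
One interval later, Cmin,ss = Cmax,ss·e^(−kτ) ≈ 27.146 × 0.2136 ≈ 5.798 mcg/mL.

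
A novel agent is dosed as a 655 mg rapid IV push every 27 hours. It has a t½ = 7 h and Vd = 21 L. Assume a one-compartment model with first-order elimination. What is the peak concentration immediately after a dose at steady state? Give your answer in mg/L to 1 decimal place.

k = ln2/t½ = ln2/7 ≈ 0.099021 h⁻¹; fraction remaining f = e^(−kτ) = e^(−0.099021×27) ≈ 0.0690.
At steady state, accumulation factor R = 1/(1 − e^(−kτ)) ≈ 1.0741.
Each bolus raises the concentration by D/Vd = 655/21 ≈ 31.190 mg/L.
Steady-state peak Cmax,ss = C₀·R ≈ 31.190 × 1.0741 ≈ 33.501 mg/L.

33.5 mg/L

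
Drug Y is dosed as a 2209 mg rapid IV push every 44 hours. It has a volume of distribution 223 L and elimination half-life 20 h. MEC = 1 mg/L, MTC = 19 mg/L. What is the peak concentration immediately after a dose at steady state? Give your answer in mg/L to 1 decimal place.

k = ln2/t½ = ln2/20 ≈ 0.034657 h⁻¹; fraction remaining f = e^(−kτ) = e^(−0.034657×44) ≈ 0.2176.
Accumulation ratio R = 1/(1 − f) ≈ 1/0.7824 ≈ 1.2781.
Single-dose peak C₀ = D/Vd = 2209/223 ≈ 9.906 mg/L.
Steady-state peak Cmax,ss = C₀·R ≈ 9.906 × 1.2781 ≈ 12.661 mg/L.
Peak 12.7 mg/L vs MTC 19 mg/L: below toxic threshold.

12.7 mg/L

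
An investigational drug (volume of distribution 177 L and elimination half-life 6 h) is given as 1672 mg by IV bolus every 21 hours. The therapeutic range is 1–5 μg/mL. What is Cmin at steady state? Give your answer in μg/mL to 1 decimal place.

0.9 μg/mL

τ/t½ = 21/6 ≈ 3.5, so fraction remaining f = (1/2)^(21/6) ≈ 0.0884.
Single-dose peak C₀ = D/Vd = 1672/177 ≈ 9.446 μg/mL.
Steady-state trough Cmin,ss = C₀·f/(1−f) ≈ 9.446 × 0.0884/0.9116 ≈ 0.916 μg/mL.
Trough 0.9 μg/mL vs MEC 1 μg/mL: subtherapeutic.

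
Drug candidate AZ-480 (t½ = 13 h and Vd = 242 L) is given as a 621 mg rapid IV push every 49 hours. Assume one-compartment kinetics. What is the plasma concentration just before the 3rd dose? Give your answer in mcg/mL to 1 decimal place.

0.2 mcg/mL

f = (1/2)^(τ/t½) = (1/2)^(49/13) ≈ 0.0733.
C₀ = D/Vd = 621/242 ≈ 2.566 mcg/mL.
Before the 3rd dose, 2 doses have been given. Superposition: Cmin = C₀·(f + f²).
≈ 2.566 × (0.0733 + 0.0054) ≈ 2.566 × 0.0787 ≈ 0.202 mcg/mL.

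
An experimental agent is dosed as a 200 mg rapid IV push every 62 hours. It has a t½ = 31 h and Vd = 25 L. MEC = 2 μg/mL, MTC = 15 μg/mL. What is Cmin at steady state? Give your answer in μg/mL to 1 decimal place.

2.7 μg/mL

The dosing interval is 2 half-lives, so f = 2^(−2) = 0.25.
Accumulation ratio R = 1/(1 − f) = 1/0.75 = 4/3.
Single-dose peak C₀ = D/Vd = 200/25 = 8 μg/mL.
Steady-state peak Cmax,ss = C₀·R = 8 × 4/3 ≈ 10.667 μg/mL.
Steady-state trough Cmin,ss = Cmax,ss·f ≈ 10.667 × 0.25 ≈ 2.667 μg/mL.
Trough 2.7 μg/mL vs MEC 2 μg/mL: adequate.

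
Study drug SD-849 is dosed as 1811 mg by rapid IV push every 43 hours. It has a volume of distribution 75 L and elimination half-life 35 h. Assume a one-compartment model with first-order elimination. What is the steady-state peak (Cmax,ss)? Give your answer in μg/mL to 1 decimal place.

τ/t½ = 43/35 ≈ 1.2286, so fraction remaining f = (1/2)^(43/35) ≈ 0.4267.
At steady state, accumulation factor R = 1/(1 − e^(−kτ)) ≈ 1.7443.
Each bolus raises the concentration by D/Vd = 1811/75 ≈ 24.147 μg/mL.
Cmax,ss = C₀/(1 − f) ≈ 24.147/0.5733 ≈ 42.119 μg/mL.

42.1 μg/mL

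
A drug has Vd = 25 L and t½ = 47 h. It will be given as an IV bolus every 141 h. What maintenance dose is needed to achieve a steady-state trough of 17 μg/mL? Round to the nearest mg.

2975 mg

τ/t½ = 141/47 ≈ 3, so f = (1/2)^(141/47) ≈ 0.125000.
Cmin,ss = (D/Vd)·f/(1−f), so D = Cmin,ss·Vd·(1−f)/f.
D = 17 × 25 × (1−f)/f ≈ 17 × 25 × 7.00000 ≈ 2975.00 mg.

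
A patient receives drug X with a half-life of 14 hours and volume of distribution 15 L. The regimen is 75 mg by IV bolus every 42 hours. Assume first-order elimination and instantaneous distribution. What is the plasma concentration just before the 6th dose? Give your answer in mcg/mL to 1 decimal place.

0.7 mcg/mL

f = (1/2)^(τ/t½) = (1/2)^(42/14) ≈ 0.1250.
C₀ = D/Vd = 75/15 ≈ 5.000 mcg/mL.
Before the 6th dose, 5 doses have been given. Superposition: Cmin = C₀·(f + f² + … + f^5).
≈ 5.000 × (0.1250 + 0.0156 + 0.0020 + 0.0002 + 0.0000) ≈ 5.000 × 0.1428 ≈ 0.714 mcg/mL.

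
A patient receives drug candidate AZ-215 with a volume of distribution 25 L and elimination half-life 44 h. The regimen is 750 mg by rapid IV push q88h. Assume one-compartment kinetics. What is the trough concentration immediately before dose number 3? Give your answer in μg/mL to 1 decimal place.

9.4 μg/mL

f = (1/2)^(τ/t½) = (1/2)^(88/44) ≈ 0.2500.
C₀ = D/Vd = 750/25 ≈ 30.000 μg/mL.
Before the 3rd dose, 2 doses have been given. Superposition: Cmin = C₀·(f + f²).
≈ 30.000 × (0.2500 + 0.0625) ≈ 30.000 × 0.3125 ≈ 9.375 μg/mL.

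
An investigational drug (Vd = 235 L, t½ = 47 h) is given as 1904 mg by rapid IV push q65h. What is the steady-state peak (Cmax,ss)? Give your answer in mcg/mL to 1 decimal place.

13.1 mcg/mL

Over one 65-h interval, 65/47 ≈ 1.383 half-lives elapse, leaving f ≈ 0.3834 of each dose.
At steady state, accumulation factor R = 1/(1 − e^(−kτ)) ≈ 1.6218.
Single-dose peak C₀ = D/Vd = 1904/235 ≈ 8.102 mcg/mL.
Steady-state peak Cmax,ss = C₀·R ≈ 8.102 × 1.6218 ≈ 13.140 mcg/mL.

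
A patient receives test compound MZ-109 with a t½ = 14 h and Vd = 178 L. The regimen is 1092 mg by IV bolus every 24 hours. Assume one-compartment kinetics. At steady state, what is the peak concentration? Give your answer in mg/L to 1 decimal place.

8.8 mg/L

Over one 24-h interval, 24/14 ≈ 1.7143 half-lives elapse, leaving f ≈ 0.3048 of each dose.
At steady state, accumulation factor R = 1/(1 − e^(−kτ)) ≈ 1.4384.
Each bolus raises the concentration by D/Vd = 1092/178 ≈ 6.135 mg/L.
Cmax,ss = C₀/(1 − f) ≈ 6.135/0.6952 ≈ 8.825 mg/L.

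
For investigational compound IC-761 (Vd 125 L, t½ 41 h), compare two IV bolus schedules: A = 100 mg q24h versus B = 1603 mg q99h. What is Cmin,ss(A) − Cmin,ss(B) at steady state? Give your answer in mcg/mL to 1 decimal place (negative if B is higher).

-1.4 mcg/mL

Regimen A: f = (1/2)^(24/41) ≈ 0.6665; Cmin,ss = (100/125)·f/(1−f) ≈ 1.599 mcg/mL.
Regimen B: f = (1/2)^(99/41) ≈ 0.1876; Cmin,ss = (1603/125)·f/(1−f) ≈ 2.961 mcg/mL.
Difference ≈ 1.599 − 2.961 ≈ -1.362 mcg/mL.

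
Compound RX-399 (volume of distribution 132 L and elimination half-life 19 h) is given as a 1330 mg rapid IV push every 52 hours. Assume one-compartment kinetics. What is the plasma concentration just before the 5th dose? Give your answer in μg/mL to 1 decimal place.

f = (1/2)^(τ/t½) = (1/2)^(52/19) ≈ 0.1500.
C₀ = D/Vd = 1330/132 ≈ 10.076 μg/mL.
Before the 5th dose, 4 doses have been given. Superposition: Cmin = C₀·(f + f² + … + f^4).
≈ 10.076 × (0.1500 + 0.0225 + 0.0034 + 0.0005) ≈ 10.076 × 0.1764 ≈ 1.777 μg/mL.

1.8 μg/mL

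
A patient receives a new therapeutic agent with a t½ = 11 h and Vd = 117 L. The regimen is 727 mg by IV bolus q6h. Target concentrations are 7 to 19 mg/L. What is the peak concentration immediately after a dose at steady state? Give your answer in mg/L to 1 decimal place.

Over one 6-h interval, 6/11 ≈ 0.54545 half-lives elapse, leaving f ≈ 0.6852 of each dose.
Accumulation ratio R = 1/(1 − f) ≈ 1/0.3148 ≈ 3.1766.
Each bolus raises the concentration by D/Vd = 727/117 ≈ 6.214 mg/L.
Steady-state peak Cmax,ss = C₀·R ≈ 6.214 × 3.1766 ≈ 19.739 mg/L.
Peak 19.7 mg/L vs MTC 19 mg/L: exceeds toxic threshold.

19.7 mg/L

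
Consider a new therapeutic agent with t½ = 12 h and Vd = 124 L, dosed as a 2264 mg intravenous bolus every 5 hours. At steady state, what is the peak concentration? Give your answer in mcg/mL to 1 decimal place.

τ/t½ = 5/12 ≈ 0.41667, so fraction remaining f = (1/2)^(5/12) ≈ 0.7492.
Accumulation ratio R = 1/(1 − f) ≈ 1/0.2508 ≈ 3.9872.
Each bolus raises the concentration by D/Vd = 2264/124 ≈ 18.258 mcg/mL.
Cmax,ss = C₀/(1 − f) ≈ 18.258/0.2508 ≈ 72.799 mcg/mL.

72.8 mcg/mL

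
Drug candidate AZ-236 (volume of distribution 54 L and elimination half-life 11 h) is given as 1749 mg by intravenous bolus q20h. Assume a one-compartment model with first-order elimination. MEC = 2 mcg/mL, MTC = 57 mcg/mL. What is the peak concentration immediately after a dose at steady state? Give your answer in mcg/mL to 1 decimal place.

45.2 mcg/mL

k = ln2/t½ = ln2/11 ≈ 0.063013 h⁻¹; fraction remaining f = e^(−kτ) = e^(−0.063013×20) ≈ 0.2836.
At steady state, accumulation factor R = 1/(1 − e^(−kτ)) ≈ 1.3959.
Single-dose peak C₀ = D/Vd = 1749/54 ≈ 32.389 mcg/mL.
Steady-state peak Cmax,ss = C₀·R ≈ 32.389 × 1.3959 ≈ 45.212 mcg/mL.
Peak 45.2 mcg/mL vs MTC 57 mcg/mL: below toxic threshold.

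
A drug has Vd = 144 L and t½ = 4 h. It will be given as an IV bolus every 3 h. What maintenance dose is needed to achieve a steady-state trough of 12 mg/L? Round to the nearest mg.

τ/t½ = 3/4 ≈ 0.75, so f = (1/2)^(3/4) ≈ 0.594604.
Cmin,ss = (D/Vd)·f/(1−f), so D = Cmin,ss·Vd·(1−f)/f.
D = 12 × 144 × (1−f)/f ≈ 12 × 144 × 0.68179 ≈ 1178.13 mg.

1178 mg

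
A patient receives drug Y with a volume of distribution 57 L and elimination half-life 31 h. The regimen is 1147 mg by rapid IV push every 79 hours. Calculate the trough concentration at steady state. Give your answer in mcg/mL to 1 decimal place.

k = ln2/t½ = ln2/31 ≈ 0.022360 h⁻¹; fraction remaining f = e^(−kτ) = e^(−0.022360×79) ≈ 0.1709.
At steady state, accumulation factor R = 1/(1 − e^(−kτ)) ≈ 1.2061.
Each bolus raises the concentration by D/Vd = 1147/57 ≈ 20.123 mcg/mL.
Cmax,ss = C₀/(1 − f) ≈ 20.123/0.8291 ≈ 24.271 mcg/mL.
One interval later, Cmin,ss = Cmax,ss·e^(−kτ) ≈ 24.271 × 0.1709 ≈ 4.148 mcg/mL.

4.1 mcg/mL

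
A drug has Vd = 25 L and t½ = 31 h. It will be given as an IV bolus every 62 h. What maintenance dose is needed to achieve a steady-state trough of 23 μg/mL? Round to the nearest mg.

1725 mg

τ/t½ = 62/31 ≈ 2, so f = (1/2)^(62/31) ≈ 0.250000.
Cmin,ss = (D/Vd)·f/(1−f), so D = Cmin,ss·Vd·(1−f)/f.
D = 23 × 25 × (1−f)/f ≈ 23 × 25 × 3.00000 ≈ 1725.00 mg.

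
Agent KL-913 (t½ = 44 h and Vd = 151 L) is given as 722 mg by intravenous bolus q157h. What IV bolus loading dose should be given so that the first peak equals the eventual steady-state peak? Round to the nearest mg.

f = (1/2)^(157/44) ≈ 0.084308; accumulation ratio R = 1/(1−f) ≈ 1.09207.
Loading dose to hit Cmax,ss on first dose: D_load = D_maint·R ≈ 722 × 1.09207 ≈ 788.47 mg.

788 mg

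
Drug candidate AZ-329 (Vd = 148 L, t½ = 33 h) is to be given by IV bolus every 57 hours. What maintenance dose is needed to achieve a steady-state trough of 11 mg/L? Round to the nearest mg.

τ/t½ = 57/33 ≈ 1.7273, so f = (1/2)^(57/33) ≈ 0.302022.
Cmin,ss = (D/Vd)·f/(1−f), so D = Cmin,ss·Vd·(1−f)/f.
D = 11 × 148 × (1−f)/f ≈ 11 × 148 × 2.31102 ≈ 3762.34 mg.

3762 mg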